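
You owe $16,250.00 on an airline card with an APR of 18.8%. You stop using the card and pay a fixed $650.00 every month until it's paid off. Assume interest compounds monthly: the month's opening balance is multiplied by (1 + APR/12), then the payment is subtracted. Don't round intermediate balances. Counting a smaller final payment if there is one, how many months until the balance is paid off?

32 months

Monthly rate r = 18.8%/12 = 1.56667% = 0.0156667.
Recurrence: B ← B·(1+r) − $650.00.
Month 1: interest $254.58; balance after payment $15,854.58.
Month 2: interest $248.39; balance after payment $15,452.97.
Closed form: n = −ln(1 − rB₀/P)/ln(1+r) = −ln(0.60833)/ln(1.01567) ≈ 31.973, so the balance reaches zero during payment 32.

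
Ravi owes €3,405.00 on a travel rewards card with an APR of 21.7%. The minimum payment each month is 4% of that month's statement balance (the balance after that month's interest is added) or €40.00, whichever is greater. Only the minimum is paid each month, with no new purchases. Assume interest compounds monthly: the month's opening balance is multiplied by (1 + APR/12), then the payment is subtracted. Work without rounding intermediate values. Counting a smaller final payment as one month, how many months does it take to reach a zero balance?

Monthly rate r = 21.7%/12 = 1.80833% = 0.0180833.
While 4% of the post-interest balance exceeds €40.00, each month B ← (B·(1+r))·(1 − 0.04), i.e. B shrinks by the factor (1+r)·0.96 = 0.97736.
This holds for months 1–55. Entering month 56 the balance is €966.31; 4% of the post-interest balance is now below €40.00, so the flat €40.00 minimum applies from here.
From month 56 a fixed €40.00 at rate r clears €966.31 in 33 more payments. Total: 55 + 33 = 88 months.

88 months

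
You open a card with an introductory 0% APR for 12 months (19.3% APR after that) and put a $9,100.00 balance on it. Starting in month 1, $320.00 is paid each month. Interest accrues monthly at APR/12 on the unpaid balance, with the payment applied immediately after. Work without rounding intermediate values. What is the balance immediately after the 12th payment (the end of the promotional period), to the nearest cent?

Promo months 1–12 at r₀ = 0%/12 = 0; months 13+ at r₁ = 19.3%/12 = 0.0160833.
After month 12 (no interest yet): B = $9,100.00 − 12·$320.00 = $5,260.00.

$5,260.00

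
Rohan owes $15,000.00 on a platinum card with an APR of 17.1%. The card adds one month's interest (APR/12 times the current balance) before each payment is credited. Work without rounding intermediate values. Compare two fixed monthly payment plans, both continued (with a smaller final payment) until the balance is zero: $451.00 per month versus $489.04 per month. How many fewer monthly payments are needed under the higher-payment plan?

5 fewer payments

Monthly rate r = 17.1%/12 = 1.425% = 0.01425.
At $451.00/mo: n = ⌈−ln(1 − rB₀/P)/ln(1+r)⌉ = 46 payments (last $180.18); total interest = total paid − $15,000.00 = $5,475.18.
At $489.04/mo: 41 payments (last $299.52); total interest $4,861.12.
Payments saved = 46 − 41 = 5.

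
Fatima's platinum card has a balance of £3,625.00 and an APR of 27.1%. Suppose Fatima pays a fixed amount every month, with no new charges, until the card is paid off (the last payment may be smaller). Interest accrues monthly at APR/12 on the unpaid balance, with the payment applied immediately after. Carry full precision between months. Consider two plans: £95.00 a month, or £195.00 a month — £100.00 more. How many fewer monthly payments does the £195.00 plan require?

Monthly rate r = 27.1%/12 = 2.25833% = 0.0225833.
At £95.00/mo: n = ⌈−ln(1 − rB₀/P)/ln(1+r)⌉ = 89 payments (last £57.00); total interest = total paid − £3,625.00 = £4,792.00.
At £195.00/mo: 25 payments (last £74.24); total interest £1,129.24.
Payments saved = 89 − 25 = 64.

64 fewer payments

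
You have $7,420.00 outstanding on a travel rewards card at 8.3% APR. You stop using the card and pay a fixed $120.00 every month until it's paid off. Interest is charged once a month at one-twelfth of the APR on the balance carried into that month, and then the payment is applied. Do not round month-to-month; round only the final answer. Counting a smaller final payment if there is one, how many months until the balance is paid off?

81 months

Monthly rate r = 8.3%/12 = 0.691667% = 0.00691667.
Recurrence: B ← B·(1+r) − $120.00.
Month 1: interest $51.32; balance after payment $7,351.32.
Month 2: interest $50.85; balance after payment $7,282.17.
Closed form: n = −ln(1 − rB₀/P)/ln(1+r) = −ln(0.57232)/ln(1.00692) ≈ 80.962, so the balance reaches zero during payment 81.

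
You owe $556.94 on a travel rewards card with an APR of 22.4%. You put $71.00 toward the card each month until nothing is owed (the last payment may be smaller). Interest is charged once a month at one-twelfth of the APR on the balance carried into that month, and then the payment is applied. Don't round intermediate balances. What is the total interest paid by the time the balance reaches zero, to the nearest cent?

Monthly rate r = 22.4%/12 = 1.86667% = 0.0186667.
Payoff takes n = ⌈−ln(1 − rB₀/P)/ln(1+r)⌉ = ⌈8.560⌉ = 9 payments; the last is $39.96.
Total paid = 8·$71.00 + $39.96 = $607.96.
Total interest = total paid − principal = $607.96 − $556.94 = $51.02.

$51.02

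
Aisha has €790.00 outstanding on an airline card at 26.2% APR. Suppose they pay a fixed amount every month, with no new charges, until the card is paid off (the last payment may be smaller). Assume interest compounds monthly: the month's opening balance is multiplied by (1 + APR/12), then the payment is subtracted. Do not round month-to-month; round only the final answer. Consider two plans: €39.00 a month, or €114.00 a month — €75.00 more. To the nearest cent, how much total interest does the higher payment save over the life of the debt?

Monthly rate r = 26.2%/12 = 2.18333% = 0.0218333.
At €39.00/mo: n = ⌈−ln(1 − rB₀/P)/ln(1+r)⌉ = 28 payments (last €1.30); total interest = total paid − €790.00 = €264.30.
At €114.00/mo: 8 payments (last €68.18); total interest €76.18.
Interest saved = €264.30 − €76.18 = €188.12.

€188.12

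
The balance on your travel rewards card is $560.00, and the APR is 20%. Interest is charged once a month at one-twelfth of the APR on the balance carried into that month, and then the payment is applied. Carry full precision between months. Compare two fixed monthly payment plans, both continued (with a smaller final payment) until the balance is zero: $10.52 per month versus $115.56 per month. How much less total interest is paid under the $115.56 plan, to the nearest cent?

Monthly rate r = 20%/12 = 1.66667% = 0.0166667.
At $10.52/mo: n = ⌈−ln(1 − rB₀/P)/ln(1+r)⌉ = 133 payments (last $0.17); total interest = total paid − $560.00 = $828.81.
At $115.56/mo: 6 payments (last $11.05); total interest $28.85.
Interest saved = $828.81 − $28.85 = $799.96.

$799.96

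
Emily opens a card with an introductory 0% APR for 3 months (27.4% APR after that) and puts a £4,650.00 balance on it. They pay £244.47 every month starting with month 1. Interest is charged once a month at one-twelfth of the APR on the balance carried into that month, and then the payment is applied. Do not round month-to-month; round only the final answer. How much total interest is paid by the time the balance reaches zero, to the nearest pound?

Promo months 1–3 at r₀ = 0%/12 = 0; months 4+ at r₁ = 27.4%/12 = 0.0228333.
After month 3 (no interest yet): B = £4,650.00 − 3·£244.47 = £3,916.59.
Then at r₁ with £244.47/mo: n₂ = −ln(1 − r₁·B/P)/ln(1+r₁) ≈ 20.17 → 21 more payments.
Total paid = 23·£244.47 + £42.31 = £5,665.12; interest = £5,665.12 − £4,650.00 = £1,015.12.

£1,015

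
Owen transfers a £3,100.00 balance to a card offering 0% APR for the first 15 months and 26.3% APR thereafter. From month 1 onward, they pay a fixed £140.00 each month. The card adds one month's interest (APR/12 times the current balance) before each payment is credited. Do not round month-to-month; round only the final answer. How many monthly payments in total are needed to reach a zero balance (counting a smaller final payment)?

Promo months 1–15 at r₀ = 0%/12 = 0; months 16+ at r₁ = 26.3%/12 = 0.0219167.
After month 15 (no interest yet): B = £3,100.00 − 15·£140.00 = £1,000.00.
Then at r₁ with £140.00/mo: n₂ = −ln(1 − r₁·B/P)/ln(1+r₁) ≈ 7.85 → 8 more payments.

23 months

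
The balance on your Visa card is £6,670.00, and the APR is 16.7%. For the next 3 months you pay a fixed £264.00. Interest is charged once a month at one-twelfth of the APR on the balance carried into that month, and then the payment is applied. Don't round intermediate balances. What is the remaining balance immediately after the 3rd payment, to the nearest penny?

Monthly rate r = 16.7%/12 = 1.39167% = 0.0139167.
Each month: B ← B·(1+r) − £264.00.
Month 1: interest £92.82; balance after payment £6,498.82.
Month 2: interest £90.44; balance after payment £6,325.27.
Month 3: interest £88.03; balance after payment £6,149.29.

£6,149.29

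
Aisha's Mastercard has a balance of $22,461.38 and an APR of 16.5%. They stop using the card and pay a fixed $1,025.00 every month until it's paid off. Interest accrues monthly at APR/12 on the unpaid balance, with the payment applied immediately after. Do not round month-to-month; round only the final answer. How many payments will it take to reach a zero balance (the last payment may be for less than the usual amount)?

27 months

Monthly rate r = 16.5%/12 = 1.375% = 0.01375.
Recurrence: B ← B·(1+r) − $1,025.00.
Month 1: interest $308.84; balance after payment $21,745.22.
Month 2: interest $299.00; balance after payment $21,019.22.
Closed form: n = −ln(1 − rB₀/P)/ln(1+r) = −ln(0.69869)/ln(1.01375) ≈ 26.255, so the balance reaches zero during payment 27.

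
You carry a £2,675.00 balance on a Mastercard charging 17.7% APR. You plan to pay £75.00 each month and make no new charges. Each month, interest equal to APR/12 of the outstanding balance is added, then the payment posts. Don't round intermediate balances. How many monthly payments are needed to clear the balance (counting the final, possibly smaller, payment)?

Monthly rate r = 17.7%/12 = 1.475% = 0.01475.
Recurrence: B ← B·(1+r) − £75.00.
Month 1: interest £39.46; balance after payment £2,639.46.
Month 2: interest £38.93; balance after payment £2,603.39.
Closed form: n = −ln(1 − rB₀/P)/ln(1+r) = −ln(0.47392)/ln(1.01475) ≈ 50.998, so the balance reaches zero during payment 51.

51 payments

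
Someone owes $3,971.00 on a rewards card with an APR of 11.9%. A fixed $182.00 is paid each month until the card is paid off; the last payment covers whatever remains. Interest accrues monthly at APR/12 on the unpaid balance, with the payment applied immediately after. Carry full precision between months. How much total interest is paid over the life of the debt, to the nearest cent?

Monthly rate r = 11.9%/12 = 0.991667% = 0.00991667.
Payoff takes n = ⌈−ln(1 − rB₀/P)/ln(1+r)⌉ = ⌈24.708⌉ = 25 payments; the last is $129.09.
Total paid = 24·$182.00 + $129.09 = $4,497.09.
Total interest = total paid − principal = $4,497.09 − $3,971.00 = $526.09.

$526.09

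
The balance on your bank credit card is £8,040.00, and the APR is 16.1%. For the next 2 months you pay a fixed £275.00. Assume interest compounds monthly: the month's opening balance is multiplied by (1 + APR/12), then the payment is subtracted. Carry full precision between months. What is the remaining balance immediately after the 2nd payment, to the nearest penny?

£7,703.50

Monthly rate r = 16.1%/12 = 1.34167% = 0.0134167.
Each month: B ← B·(1+r) − £275.00.
Month 1: interest £107.87; balance after payment £7,872.87.
Month 2: interest £105.63; balance after payment £7,703.50.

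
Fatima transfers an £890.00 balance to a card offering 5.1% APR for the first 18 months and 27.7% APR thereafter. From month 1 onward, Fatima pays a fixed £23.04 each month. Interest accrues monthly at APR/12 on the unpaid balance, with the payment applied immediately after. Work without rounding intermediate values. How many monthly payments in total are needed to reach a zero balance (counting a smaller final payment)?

Promo months 1–18 at r₀ = 5.1%/12 = 0.00425; months 19+ at r₁ = 27.7%/12 = 0.0230833.
After month 18: iterate B ← B·(1+r₀) − £23.04 for 18 months → £530.55.
Then at r₁ with £23.04/mo: n₂ = −ln(1 − r₁·B/P)/ln(1+r₁) ≈ 33.23 → 34 more payments.

52 months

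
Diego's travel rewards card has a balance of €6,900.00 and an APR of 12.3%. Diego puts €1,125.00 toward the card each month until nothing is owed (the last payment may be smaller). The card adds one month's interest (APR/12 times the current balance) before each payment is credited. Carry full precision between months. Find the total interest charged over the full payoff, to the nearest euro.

Monthly rate r = 12.3%/12 = 1.025% = 0.01025.
Payoff takes n = ⌈−ln(1 − rB₀/P)/ln(1+r)⌉ = ⌈6.367⌉ = 7 payments; the last is €414.23.
Total paid = 6·€1,125.00 + €414.23 = €7,164.23.
Total interest = total paid − principal = €7,164.23 − €6,900.00 = €264.23.

€264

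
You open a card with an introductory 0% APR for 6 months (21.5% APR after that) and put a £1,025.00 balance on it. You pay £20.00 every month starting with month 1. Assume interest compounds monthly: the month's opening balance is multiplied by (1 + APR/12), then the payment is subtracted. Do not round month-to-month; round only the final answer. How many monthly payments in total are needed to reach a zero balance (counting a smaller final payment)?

Promo months 1–6 at r₀ = 0%/12 = 0; months 7+ at r₁ = 21.5%/12 = 0.0179167.
After month 6 (no interest yet): B = £1,025.00 − 6·£20.00 = £905.00.
Then at r₁ with £20.00/mo: n₂ = −ln(1 − r₁·B/P)/ln(1+r₁) ≈ 93.74 → 94 more payments.

100 payments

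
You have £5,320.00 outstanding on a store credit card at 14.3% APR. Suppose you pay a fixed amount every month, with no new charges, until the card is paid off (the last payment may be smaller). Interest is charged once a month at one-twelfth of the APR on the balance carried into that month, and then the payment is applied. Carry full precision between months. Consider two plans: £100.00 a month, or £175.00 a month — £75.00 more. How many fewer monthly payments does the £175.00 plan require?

Monthly rate r = 14.3%/12 = 1.19167% = 0.0119167.
At £100.00/mo: n = ⌈−ln(1 − rB₀/P)/ln(1+r)⌉ = 85 payments (last £84.06); total interest = total paid − £5,320.00 = £3,164.06.
At £175.00/mo: 38 payments (last £170.28); total interest £1,325.28.
Payments saved = 85 − 38 = 47.

47 fewer payments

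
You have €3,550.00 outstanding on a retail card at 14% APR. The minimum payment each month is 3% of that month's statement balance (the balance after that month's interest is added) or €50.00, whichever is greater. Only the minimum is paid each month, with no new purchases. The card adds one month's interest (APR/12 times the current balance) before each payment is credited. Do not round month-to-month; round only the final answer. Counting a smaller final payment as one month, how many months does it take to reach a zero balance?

Monthly rate r = 14%/12 = 1.16667% = 0.0116667.
While 3% of the post-interest balance exceeds €50.00, each month B ← (B·(1+r))·(1 − 0.03), i.e. B shrinks by the factor (1+r)·0.97 = 0.98132.
This holds for months 1–41. Entering month 42 the balance is €1,638.34; 3% of the post-interest balance is now below €50.00, so the flat €50.00 minimum applies from here.
From month 42 a fixed €50.00 at rate r clears €1,638.34 in 42 more payments. Total: 41 + 42 = 83 months.

83 months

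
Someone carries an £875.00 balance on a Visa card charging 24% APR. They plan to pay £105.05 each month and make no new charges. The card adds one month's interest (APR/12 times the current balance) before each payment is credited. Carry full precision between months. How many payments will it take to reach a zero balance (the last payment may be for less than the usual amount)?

Monthly rate r = 24%/12 = 2% = 0.02.
Recurrence: B ← B·(1+r) − £105.05.
Month 1: interest £17.50; balance after payment £787.45.
Month 2: interest £15.75; balance after payment £698.15.
Closed form: n = −ln(1 − rB₀/P)/ln(1+r) = −ln(0.83341)/ln(1.02) ≈ 9.202, so the balance reaches zero during payment 10.

10 months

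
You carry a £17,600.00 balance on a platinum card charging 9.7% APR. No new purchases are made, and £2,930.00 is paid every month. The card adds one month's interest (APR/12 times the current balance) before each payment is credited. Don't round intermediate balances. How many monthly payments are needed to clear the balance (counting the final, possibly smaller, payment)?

7 payments

Monthly rate r = 9.7%/12 = 0.808333% = 0.00808333.
Recurrence: B ← B·(1+r) − £2,930.00.
Month 1: interest £142.27; balance after payment £14,812.27.
Month 2: interest £119.73; balance after payment £12,002.00.
Closed form: n = −ln(1 − rB₀/P)/ln(1+r) = −ln(0.95144)/ln(1.00808) ≈ 6.182, so the balance reaches zero during payment 7.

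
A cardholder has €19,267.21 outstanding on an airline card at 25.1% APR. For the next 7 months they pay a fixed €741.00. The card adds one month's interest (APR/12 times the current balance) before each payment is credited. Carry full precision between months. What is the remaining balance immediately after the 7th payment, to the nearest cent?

Monthly rate r = 25.1%/12 = 2.09167% = 0.0209167.
Each month: B ← B·(1+r) − €741.00.
Month 1: interest €403.01; balance after payment €18,929.22.
Month 2: interest €395.94; balance after payment €18,584.15.
Month 3: interest €388.72; balance after payment €18,231.87.
Month 4: interest €381.35; balance after payment €17,872.22.
Month 5: interest €373.83; balance after payment €17,505.05.
Month 6: interest €366.15; balance after payment €17,130.19.
Month 7: interest €358.31; balance after payment €16,747.50.

€16,747.50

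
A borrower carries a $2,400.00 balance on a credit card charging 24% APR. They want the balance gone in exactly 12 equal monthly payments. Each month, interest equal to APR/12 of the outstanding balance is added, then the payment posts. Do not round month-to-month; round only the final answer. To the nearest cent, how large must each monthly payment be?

$226.94

Monthly rate r = 24%/12 = 2% = 0.02.
Level-payment amortization: P = B₀·r / (1 − (1+r)^(−n)) = 2400.00·0.02 / (1 − 1.02^(−12)).
Denominator 1 − (1+r)^(−12) = 0.211506824.
P = 48 / 0.211506824 ≈ 226.94.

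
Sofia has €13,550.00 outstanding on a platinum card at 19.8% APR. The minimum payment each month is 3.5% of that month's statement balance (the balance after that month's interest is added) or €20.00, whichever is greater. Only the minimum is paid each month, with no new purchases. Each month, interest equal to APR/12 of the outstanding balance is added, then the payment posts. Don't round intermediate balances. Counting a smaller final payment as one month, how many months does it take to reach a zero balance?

Monthly rate r = 19.8%/12 = 1.65% = 0.0165.
While 3.5% of the post-interest balance exceeds €20.00, each month B ← (B·(1+r))·(1 − 0.035), i.e. B shrinks by the factor (1+r)·0.965 = 0.98092.
This holds for months 1–166. Entering month 167 the balance is €553.73; 3.5% of the post-interest balance is now below €20.00, so the flat €20.00 minimum applies from here.
From month 167 a fixed €20.00 at rate r clears €553.73 in 38 more payments. Total: 166 + 38 = 204 months.

204 months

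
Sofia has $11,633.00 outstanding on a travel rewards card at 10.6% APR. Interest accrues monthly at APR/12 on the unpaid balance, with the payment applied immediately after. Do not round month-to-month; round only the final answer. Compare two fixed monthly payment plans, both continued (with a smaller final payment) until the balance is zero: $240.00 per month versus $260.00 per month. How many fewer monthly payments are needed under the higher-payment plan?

Monthly rate r = 10.6%/12 = 0.883333% = 0.00883333.
At $240.00/mo: n = ⌈−ln(1 − rB₀/P)/ln(1+r)⌉ = 64 payments (last $132.28); total interest = total paid − $11,633.00 = $3,619.28.
At $260.00/mo: 58 payments (last $47.69); total interest $3,234.69.
Payments saved = 64 − 58 = 6.

6 fewer payments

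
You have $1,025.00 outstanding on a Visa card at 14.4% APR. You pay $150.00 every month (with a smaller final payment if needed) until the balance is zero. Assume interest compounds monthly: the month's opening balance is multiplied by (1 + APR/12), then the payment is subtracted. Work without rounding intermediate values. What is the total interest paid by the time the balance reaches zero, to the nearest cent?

Monthly rate r = 14.4%/12 = 1.2% = 0.012.
Payoff takes n = ⌈−ln(1 − rB₀/P)/ln(1+r)⌉ = ⌈7.173⌉ = 8 payments; the last is $26.01.
Total paid = 7·$150.00 + $26.01 = $1,076.01.
Total interest = total paid − principal = $1,076.01 − $1,025.00 = $51.01.

$51.01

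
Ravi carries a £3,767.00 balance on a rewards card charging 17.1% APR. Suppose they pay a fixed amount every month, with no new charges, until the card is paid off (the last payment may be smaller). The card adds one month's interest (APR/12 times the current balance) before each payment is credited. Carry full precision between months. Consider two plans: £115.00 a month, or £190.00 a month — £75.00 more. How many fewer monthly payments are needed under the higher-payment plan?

Monthly rate r = 17.1%/12 = 1.425% = 0.01425.
At £115.00/mo: n = ⌈−ln(1 − rB₀/P)/ln(1+r)⌉ = 45 payments (last £50.98); total interest = total paid − £3,767.00 = £1,343.98.
At £190.00/mo: 24 payments (last £88.70); total interest £691.70.
Payments saved = 45 − 24 = 21.

21 fewer payments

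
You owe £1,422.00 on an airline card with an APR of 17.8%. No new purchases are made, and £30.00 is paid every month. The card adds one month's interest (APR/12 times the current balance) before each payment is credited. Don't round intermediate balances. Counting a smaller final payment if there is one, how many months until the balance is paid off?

83 months

Monthly rate r = 17.8%/12 = 1.48333% = 0.0148333.
Recurrence: B ← B·(1+r) − £30.00.
Month 1: interest £21.09; balance after payment £1,413.09.
Month 2: interest £20.96; balance after payment £1,404.05.
Closed form: n = −ln(1 − rB₀/P)/ln(1+r) = −ln(0.2969)/ln(1.01483) ≈ 82.473, so the balance reaches zero during payment 83.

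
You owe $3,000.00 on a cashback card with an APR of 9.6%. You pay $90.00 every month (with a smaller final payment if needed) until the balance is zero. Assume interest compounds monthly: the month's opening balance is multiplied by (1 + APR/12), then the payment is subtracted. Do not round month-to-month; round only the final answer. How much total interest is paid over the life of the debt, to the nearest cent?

Monthly rate r = 9.6%/12 = 0.8% = 0.008.
Payoff takes n = ⌈−ln(1 − rB₀/P)/ln(1+r)⌉ = ⌈38.924⌉ = 39 payments; the last is $83.21.
Total paid = 38·$90.00 + $83.21 = $3,503.21.
Total interest = total paid − principal = $3,503.21 − $3,000.00 = $503.21.

$503.21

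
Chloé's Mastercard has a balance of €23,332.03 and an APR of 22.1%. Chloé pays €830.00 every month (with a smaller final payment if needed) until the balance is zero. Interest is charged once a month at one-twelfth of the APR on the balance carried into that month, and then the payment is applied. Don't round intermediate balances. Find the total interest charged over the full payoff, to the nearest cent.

Monthly rate r = 22.1%/12 = 1.84167% = 0.0184167.
Payoff takes n = ⌈−ln(1 − rB₀/P)/ln(1+r)⌉ = ⌈39.958⌉ = 40 payments; the last is €795.81.
Total paid = 39·€830.00 + €795.81 = €33,165.81.
Total interest = total paid − principal = €33,165.81 − €23,332.03 = €9,833.78.

€9,833.78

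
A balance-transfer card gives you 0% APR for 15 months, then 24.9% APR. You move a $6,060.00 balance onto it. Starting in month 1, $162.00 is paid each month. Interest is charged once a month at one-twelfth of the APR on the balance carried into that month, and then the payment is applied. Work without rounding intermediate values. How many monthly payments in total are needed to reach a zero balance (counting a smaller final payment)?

Promo months 1–15 at r₀ = 0%/12 = 0; months 16+ at r₁ = 24.9%/12 = 0.02075.
After month 15 (no interest yet): B = $6,060.00 − 15·$162.00 = $3,630.00.
Then at r₁ with $162.00/mo: n₂ = −ln(1 − r₁·B/P)/ln(1+r₁) ≈ 30.45 → 31 more payments.

46 payments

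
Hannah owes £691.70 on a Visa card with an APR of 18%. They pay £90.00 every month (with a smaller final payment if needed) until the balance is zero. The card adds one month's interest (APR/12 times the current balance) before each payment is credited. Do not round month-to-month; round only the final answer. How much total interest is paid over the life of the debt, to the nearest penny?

Monthly rate r = 18%/12 = 1.5% = 0.015.
Payoff takes n = ⌈−ln(1 − rB₀/P)/ln(1+r)⌉ = ⌈8.227⌉ = 9 payments; the last is £20.54.
Total paid = 8·£90.00 + £20.54 = £740.54.
Total interest = total paid − principal = £740.54 − £691.70 = £48.84.

£48.84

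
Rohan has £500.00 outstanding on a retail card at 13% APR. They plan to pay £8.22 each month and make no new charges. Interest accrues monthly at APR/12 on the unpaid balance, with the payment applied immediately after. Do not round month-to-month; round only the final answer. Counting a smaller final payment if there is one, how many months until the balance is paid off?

100 months

Monthly rate r = 13%/12 = 1.08333% = 0.0108333.
Recurrence: B ← B·(1+r) − £8.22.
Month 1: interest £5.42; balance after payment £497.20.
Month 2: interest £5.39; balance after payment £494.36.
Closed form: n = −ln(1 − rB₀/P)/ln(1+r) = −ln(0.34104)/ln(1.01083) ≈ 99.838, so the balance reaches zero during payment 100.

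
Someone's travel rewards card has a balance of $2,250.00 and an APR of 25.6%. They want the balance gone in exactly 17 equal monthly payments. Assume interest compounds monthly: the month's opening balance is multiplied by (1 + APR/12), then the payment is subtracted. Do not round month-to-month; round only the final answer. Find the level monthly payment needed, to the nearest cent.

$159.19

Monthly rate r = 25.6%/12 = 2.13333% = 0.0213333.
Level-payment amortization: P = B₀·r / (1 − (1+r)^(−n)) = 2250.00·0.0213333 / (1 − 1.02133^(−17)).
Denominator 1 − (1+r)^(−17) = 0.301522543.
P = 48 / 0.301522543 ≈ 159.19.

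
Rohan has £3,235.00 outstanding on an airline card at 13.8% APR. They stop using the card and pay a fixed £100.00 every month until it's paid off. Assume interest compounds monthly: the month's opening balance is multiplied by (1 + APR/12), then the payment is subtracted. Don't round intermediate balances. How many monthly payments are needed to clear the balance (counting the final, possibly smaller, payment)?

Monthly rate r = 13.8%/12 = 1.15% = 0.0115.
Recurrence: B ← B·(1+r) − £100.00.
Month 1: interest £37.20; balance after payment £3,172.20.
Month 2: interest £36.48; balance after payment £3,108.68.
Closed form: n = −ln(1 − rB₀/P)/ln(1+r) = −ln(0.62797)/ln(1.0115) ≈ 40.689, so the balance reaches zero during payment 41.

41 payments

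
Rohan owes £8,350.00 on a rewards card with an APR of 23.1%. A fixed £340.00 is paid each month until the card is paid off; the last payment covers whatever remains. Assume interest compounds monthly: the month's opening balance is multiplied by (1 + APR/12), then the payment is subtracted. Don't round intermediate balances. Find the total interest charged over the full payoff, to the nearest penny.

£3,064.83

Monthly rate r = 23.1%/12 = 1.925% = 0.01925.
Payoff takes n = ⌈−ln(1 − rB₀/P)/ln(1+r)⌉ = ⌈33.571⌉ = 34 payments; the last is £194.83.
Total paid = 33·£340.00 + £194.83 = £11,414.83.
Total interest = total paid − principal = £11,414.83 − £8,350.00 = £3,064.83.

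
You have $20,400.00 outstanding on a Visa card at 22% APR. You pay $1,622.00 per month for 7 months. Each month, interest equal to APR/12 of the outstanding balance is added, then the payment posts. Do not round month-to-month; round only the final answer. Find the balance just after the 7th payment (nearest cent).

$11,168.57

Monthly rate r = 22%/12 = 1.83333% = 0.0183333.
Each month: B ← B·(1+r) − $1,622.00.
Month 1: interest $374.00; balance after payment $19,152.00.
Month 2: interest $351.12; balance after payment $17,881.12.
Month 3: interest $327.82; balance after payment $16,586.94.
Month 4: interest $304.09; balance after payment $15,269.03.
Month 5: interest $279.93; balance after payment $13,926.97.
Month 6: interest $255.33; balance after payment $12,560.29.
Month 7: interest $230.27; balance after payment $11,168.57.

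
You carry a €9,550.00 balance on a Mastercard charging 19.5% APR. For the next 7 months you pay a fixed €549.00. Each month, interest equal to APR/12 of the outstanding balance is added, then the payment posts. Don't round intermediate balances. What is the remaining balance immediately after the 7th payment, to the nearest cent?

Monthly rate r = 19.5%/12 = 1.625% = 0.01625.
Each month: B ← B·(1+r) − €549.00.
Month 1: interest €155.19; balance after payment €9,156.19.
Month 2: interest €148.79; balance after payment €8,755.98.
Month 3: interest €142.28; balance after payment €8,349.26.
Month 4: interest €135.68; balance after payment €7,935.94.
Month 5: interest €128.96; balance after payment €7,515.89.
Month 6: interest €122.13; balance after payment €7,089.03.
Month 7: interest €115.20; balance after payment €6,655.22.

€6,655.22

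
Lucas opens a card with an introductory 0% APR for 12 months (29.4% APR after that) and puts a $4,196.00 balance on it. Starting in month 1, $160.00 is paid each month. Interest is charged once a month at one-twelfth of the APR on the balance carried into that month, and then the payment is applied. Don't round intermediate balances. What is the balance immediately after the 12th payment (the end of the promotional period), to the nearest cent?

Promo months 1–12 at r₀ = 0%/12 = 0; months 13+ at r₁ = 29.4%/12 = 0.0245.
After month 12 (no interest yet): B = $4,196.00 − 12·$160.00 = $2,276.00.

$2,276.00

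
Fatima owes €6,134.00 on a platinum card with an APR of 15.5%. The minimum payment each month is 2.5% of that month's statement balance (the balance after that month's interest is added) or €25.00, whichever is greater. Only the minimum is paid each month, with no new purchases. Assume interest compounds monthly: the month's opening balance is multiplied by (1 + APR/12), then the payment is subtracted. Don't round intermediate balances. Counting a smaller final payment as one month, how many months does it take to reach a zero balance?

202 months

Monthly rate r = 15.5%/12 = 1.29167% = 0.0129167.
While 2.5% of the post-interest balance exceeds €25.00, each month B ← (B·(1+r))·(1 − 0.025), i.e. B shrinks by the factor (1+r)·0.975 = 0.98759.
This holds for months 1–147. Entering month 148 the balance is €978.95; 2.5% of the post-interest balance is now below €25.00, so the flat €25.00 minimum applies from here.
From month 148 a fixed €25.00 at rate r clears €978.95 in 55 more payments. Total: 147 + 55 = 202 months.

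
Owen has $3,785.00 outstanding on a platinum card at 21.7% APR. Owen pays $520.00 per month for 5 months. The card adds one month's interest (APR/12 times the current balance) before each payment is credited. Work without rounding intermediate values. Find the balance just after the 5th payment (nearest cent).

Monthly rate r = 21.7%/12 = 1.80833% = 0.0180833.
Each month: B ← B·(1+r) − $520.00.
Month 1: interest $68.45; balance after payment $3,333.45.
Month 2: interest $60.28; balance after payment $2,873.73.
Month 3: interest $51.97; balance after payment $2,405.69.
Month 4: interest $43.50; balance after payment $1,929.19.
Month 5: interest $34.89; balance after payment $1,444.08.

$1,444.08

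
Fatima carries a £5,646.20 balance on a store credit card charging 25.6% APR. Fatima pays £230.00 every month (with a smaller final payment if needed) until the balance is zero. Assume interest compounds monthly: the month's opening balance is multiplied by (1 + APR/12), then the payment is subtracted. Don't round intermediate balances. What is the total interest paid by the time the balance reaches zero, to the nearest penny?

£2,435.74

Monthly rate r = 25.6%/12 = 2.13333% = 0.0213333.
Payoff takes n = ⌈−ln(1 − rB₀/P)/ln(1+r)⌉ = ⌈35.138⌉ = 36 payments; the last is £31.94.
Total paid = 35·£230.00 + £31.94 = £8,081.94.
Total interest = total paid − principal = £8,081.94 − £5,646.20 = £2,435.74.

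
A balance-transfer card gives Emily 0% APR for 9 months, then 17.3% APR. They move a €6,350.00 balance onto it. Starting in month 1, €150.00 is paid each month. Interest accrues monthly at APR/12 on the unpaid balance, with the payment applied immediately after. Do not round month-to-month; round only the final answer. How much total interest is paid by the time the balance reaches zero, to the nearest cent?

€1,864.18

Promo months 1–9 at r₀ = 0%/12 = 0; months 10+ at r₁ = 17.3%/12 = 0.0144167.
After month 9 (no interest yet): B = €6,350.00 − 9·€150.00 = €5,000.00.
Then at r₁ with €150.00/mo: n₂ = −ln(1 − r₁·B/P)/ln(1+r₁) ≈ 45.76 → 46 more payments.
Total paid = 54·€150.00 + €114.18 = €8,214.18; interest = €8,214.18 − €6,350.00 = €1,864.18.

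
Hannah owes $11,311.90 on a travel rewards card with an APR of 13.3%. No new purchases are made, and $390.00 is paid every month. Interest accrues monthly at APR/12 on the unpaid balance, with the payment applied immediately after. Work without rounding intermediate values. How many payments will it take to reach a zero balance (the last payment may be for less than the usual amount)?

Monthly rate r = 13.3%/12 = 1.10833% = 0.0110833.
Recurrence: B ← B·(1+r) − $390.00.
Month 1: interest $125.37; balance after payment $11,047.27.
Month 2: interest $122.44; balance after payment $10,779.71.
Closed form: n = −ln(1 − rB₀/P)/ln(1+r) = −ln(0.67853)/ln(1.01108) ≈ 35.186, so the balance reaches zero during payment 36.

36 months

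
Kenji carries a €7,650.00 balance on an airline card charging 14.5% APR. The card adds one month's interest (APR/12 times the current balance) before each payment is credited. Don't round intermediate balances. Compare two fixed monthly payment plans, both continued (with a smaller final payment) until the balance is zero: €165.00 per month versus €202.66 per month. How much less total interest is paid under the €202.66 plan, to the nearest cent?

Monthly rate r = 14.5%/12 = 1.20833% = 0.0120833.
At €165.00/mo: n = ⌈−ln(1 − rB₀/P)/ln(1+r)⌉ = 69 payments (last €65.56); total interest = total paid − €7,650.00 = €3,635.56.
At €202.66/mo: 51 payments (last €143.39); total interest €2,626.39.
Interest saved = €3,635.56 − €2,626.39 = €1,009.17.

€1,009.17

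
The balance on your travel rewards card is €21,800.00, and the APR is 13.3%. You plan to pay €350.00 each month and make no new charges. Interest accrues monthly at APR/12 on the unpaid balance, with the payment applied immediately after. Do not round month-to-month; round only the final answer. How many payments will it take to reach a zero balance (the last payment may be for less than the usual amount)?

Monthly rate r = 13.3%/12 = 1.10833% = 0.0110833.
Recurrence: B ← B·(1+r) − €350.00.
Month 1: interest €241.62; balance after payment €21,691.62.
Month 2: interest €240.42; balance after payment €21,582.03.
Closed form: n = −ln(1 − rB₀/P)/ln(1+r) = −ln(0.30967)/ln(1.01108) ≈ 106.353, so the balance reaches zero during payment 107.

107 months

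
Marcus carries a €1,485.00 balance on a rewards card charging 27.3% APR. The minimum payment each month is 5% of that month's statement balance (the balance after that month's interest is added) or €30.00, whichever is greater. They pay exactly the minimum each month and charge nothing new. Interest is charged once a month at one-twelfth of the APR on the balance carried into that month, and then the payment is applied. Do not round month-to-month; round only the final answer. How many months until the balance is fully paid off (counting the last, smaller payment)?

Monthly rate r = 27.3%/12 = 2.275% = 0.02275.
While 5% of the post-interest balance exceeds €30.00, each month B ← (B·(1+r))·(1 − 0.05), i.e. B shrinks by the factor (1+r)·0.95 = 0.97161.
This holds for months 1–33. Entering month 34 the balance is €574.11; 5% of the post-interest balance is now below €30.00, so the flat €30.00 minimum applies from here.
From month 34 a fixed €30.00 at rate r clears €574.11 in 26 more payments. Total: 33 + 26 = 59 months.

59 months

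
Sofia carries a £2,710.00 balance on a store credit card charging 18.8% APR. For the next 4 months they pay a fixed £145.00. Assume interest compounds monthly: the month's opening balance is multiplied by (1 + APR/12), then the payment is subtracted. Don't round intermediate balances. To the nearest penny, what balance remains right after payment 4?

Monthly rate r = 18.8%/12 = 1.56667% = 0.0156667.
Each month: B ← B·(1+r) − £145.00.
Month 1: interest £42.46; balance after payment £2,607.46.
Month 2: interest £40.85; balance after payment £2,503.31.
Month 3: interest £39.22; balance after payment £2,397.53.
Month 4: interest £37.56; balance after payment £2,290.09.

£2,290.09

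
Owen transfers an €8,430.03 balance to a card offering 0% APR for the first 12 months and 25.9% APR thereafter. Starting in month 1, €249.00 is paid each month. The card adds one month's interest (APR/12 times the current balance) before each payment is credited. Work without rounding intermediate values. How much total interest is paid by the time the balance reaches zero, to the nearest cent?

Promo months 1–12 at r₀ = 0%/12 = 0; months 13+ at r₁ = 25.9%/12 = 0.0215833.
After month 12 (no interest yet): B = €8,430.03 − 12·€249.00 = €5,442.03.
Then at r₁ with €249.00/mo: n₂ = −ln(1 − r₁·B/P)/ln(1+r₁) ≈ 29.88 → 30 more payments.
Total paid = 41·€249.00 + €220.22 = €10,429.22; interest = €10,429.22 − €8,430.03 = €1,999.19.

€1,999.19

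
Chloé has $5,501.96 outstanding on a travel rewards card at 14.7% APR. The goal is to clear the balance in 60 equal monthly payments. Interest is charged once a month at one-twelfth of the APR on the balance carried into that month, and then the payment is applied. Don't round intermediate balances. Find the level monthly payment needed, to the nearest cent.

$130.03

Monthly rate r = 14.7%/12 = 1.225% = 0.01225.
Level-payment amortization: P = B₀·r / (1 − (1+r)^(−n)) = 5501.96·0.01225 / (1 − 1.01225^(−60)).
Denominator 1 − (1+r)^(−60) = 0.518348548.
P = 67.399 / 0.518348548 ≈ 130.03.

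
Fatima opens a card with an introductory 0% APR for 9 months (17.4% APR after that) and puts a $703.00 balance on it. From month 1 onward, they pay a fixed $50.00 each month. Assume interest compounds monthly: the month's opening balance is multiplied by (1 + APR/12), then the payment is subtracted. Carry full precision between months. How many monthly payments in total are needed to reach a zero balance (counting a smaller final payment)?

15 months

Promo months 1–9 at r₀ = 0%/12 = 0; months 10+ at r₁ = 17.4%/12 = 0.0145.
After month 9 (no interest yet): B = $703.00 − 9·$50.00 = $253.00.
Then at r₁ with $50.00/mo: n₂ = −ln(1 − r₁·B/P)/ln(1+r₁) ≈ 5.29 → 6 more payments.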